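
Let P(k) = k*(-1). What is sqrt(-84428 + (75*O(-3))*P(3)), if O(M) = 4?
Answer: 4*I*sqrt(5333) ≈ 292.11*I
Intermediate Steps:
P(k) = -k
sqrt(-84428 + (75*O(-3))*P(3)) = sqrt(-84428 + (75*4)*(-1*3)) = sqrt(-84428 + 300*(-3)) = sqrt(-84428 - 900) = sqrt(-85328) = 4*I*sqrt(5333)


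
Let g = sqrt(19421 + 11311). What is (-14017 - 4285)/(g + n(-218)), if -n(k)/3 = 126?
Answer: 576513/9346 + 9151*sqrt(7683)/28038 ≈ 90.293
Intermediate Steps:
n(k) = -378 (n(k) = -3*126 = -378)
g = 2*sqrt(7683) (g = sqrt(30732) = 2*sqrt(7683) ≈ 175.31)
(-14017 - 4285)/(g + n(-218)) = (-14017 - 4285)/(2*sqrt(7683) - 378) = -18302/(-378 + 2*sqrt(7683))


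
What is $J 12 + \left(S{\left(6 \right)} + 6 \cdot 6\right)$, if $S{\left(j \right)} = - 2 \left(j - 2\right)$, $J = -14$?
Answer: $-140$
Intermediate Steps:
$S{\left(j \right)} = 4 - 2 j$ ($S{\left(j \right)} = - 2 \left(-2 + j\right) = 4 - 2 j$)
$J 12 + \left(S{\left(6 \right)} + 6 \cdot 6\right) = \left(-14\right) 12 + \left(\left(4 - 12\right) + 6 \cdot 6\right) = -168 + \left(\left(4 - 12\right) + 36\right) = -168 + \left(-8 + 36\right) = -168 + 28 = -140$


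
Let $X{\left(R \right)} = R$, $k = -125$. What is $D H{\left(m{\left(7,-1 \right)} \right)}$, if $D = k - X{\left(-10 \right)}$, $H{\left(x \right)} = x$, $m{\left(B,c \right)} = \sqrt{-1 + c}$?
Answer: $- 115 i \sqrt{2} \approx - 162.63 i$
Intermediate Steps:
$D = -115$ ($D = -125 - -10 = -125 + 10 = -115$)
$D H{\left(m{\left(7,-1 \right)} \right)} = - 115 \sqrt{-1 - 1} = - 115 \sqrt{-2} = - 115 i \sqrt{2}$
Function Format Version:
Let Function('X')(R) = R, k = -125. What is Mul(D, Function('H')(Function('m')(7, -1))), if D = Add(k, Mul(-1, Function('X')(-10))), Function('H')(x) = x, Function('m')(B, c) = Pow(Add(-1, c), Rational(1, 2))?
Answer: Mul(-115, I, Pow(2, Rational(1, 2))) ≈ Mul(-162.63, I)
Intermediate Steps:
D = -115 (D = Add(-125, Mul(-1, -10)) = Add(-125, 10) = -115)
Mul(D, Function('H')(Function('m')(7, -1))) = Mul(-115, Pow(Add(-1, -1), Rational(1, 2))) = Mul(-115, Pow(-2, Rational(1, 2))) = Mul(-115, Mul(I, Pow(2, Rational(1, 2)))) = Mul(-115, I, Pow(2, Rational(1, 2)))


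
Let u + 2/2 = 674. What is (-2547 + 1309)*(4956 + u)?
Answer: -6968702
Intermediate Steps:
u = 673 (u = -1 + 674 = 673)
(-2547 + 1309)*(4956 + u) = (-2547 + 1309)*(4956 + 673) = -1238*5629 = -6968702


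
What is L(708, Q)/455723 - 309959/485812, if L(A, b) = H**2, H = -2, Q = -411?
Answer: -141253502109/221395702076 ≈ -0.63801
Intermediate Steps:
L(A, b) = 4 (L(A, b) = (-2)**2 = 4)
L(708, Q)/455723 - 309959/485812 = 4/455723 - 309959/485812 = -141253502109/221395702076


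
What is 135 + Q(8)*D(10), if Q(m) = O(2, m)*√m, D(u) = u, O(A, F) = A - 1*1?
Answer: 135 + 20*√2 ≈ 163.28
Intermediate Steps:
O(A, F) = -1 + A (O(A, F) = A - 1 = -1 + A)
Q(m) = √m (Q(m) = (-1 + 2)*√m = 1*√m = √m)
135 + Q(8)*D(10) = 135 + √8*10 = 135 + (2*√2)*10 = 135 + 20*√2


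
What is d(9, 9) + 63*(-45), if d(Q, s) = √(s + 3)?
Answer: -2835 + 2*√3 ≈ -2831.5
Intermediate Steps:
d(Q, s) = √(3 + s)
d(9, 9) + 63*(-45) = √(3 + 9) + 63*(-45) = √12 - 2835 = 2*√3 - 2835 = -2835 + 2*√3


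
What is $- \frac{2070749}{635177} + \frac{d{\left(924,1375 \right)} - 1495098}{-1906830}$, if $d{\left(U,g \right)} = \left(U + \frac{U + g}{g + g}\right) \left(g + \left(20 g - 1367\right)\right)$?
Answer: $- \frac{1197379013687611}{75698409931875} \approx -15.818$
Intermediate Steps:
$d{\left(U,g \right)} = \left(-1367 + 21 g\right) \left(U + \frac{U + g}{2 g}\right)$ ($d{\left(U,g \right)} = \left(U + \frac{U + g}{2 g}\right) \left(g + \left(-1367 + 20 g\right)\right) = \left(U + \left(U + g\right) \frac{1}{2 g}\right) \left(-1367 + 21 g\right) = \left(U + \frac{U + g}{2 g}\right) \left(-1367 + 21 g\right) = \left(-1367 + 21 g\right) \left(U + \frac{U + g}{2 g}\right)$)
$- \frac{2070749}{635177} + \frac{d{\left(924,1375 \right)} - 1495098}{-1906830} = - \frac{2070749}{635177} + \frac{\frac{\left(-1367\right) 924 + 1375 \left(-1367 - 2506812 + 21 \cdot 1375 + 42 \cdot 924 \cdot 1375\right)}{2 \cdot 1375} - 1495098}{-1906830} = \left(-2070749\right) \frac{1}{635177} + \left(\frac{1}{2} \cdot \frac{1}{1375} \left(-1263108 + 1375 \left(-1367 - 2506812 + 28875 + 53361000\right)\right) - 1495098\right) \left(- \frac{1}{1906830}\right) = - \frac{2070749}{635177} + \left(\frac{1}{2} \cdot \frac{1}{1375} \left(-1263108 + 1375 \cdot 50881696\right) - 1495098\right) \left(- \frac{1}{1906830}\right) = - \frac{2070749}{635177} + \left(\frac{1}{2} \cdot \frac{1}{1375} \left(-1263108 + 69962332000\right) - 1495098\right) \left(- \frac{1}{1906830}\right) = - \frac{2070749}{635177} + \left(\frac{1}{2} \cdot \frac{1}{1375} \cdot 69961068892 - 1495098\right) \left(- \frac{1}{1906830}\right) = - \frac{2070749}{635177} + \left(\frac{3180048586}{125} - 1495098\right) \left(- \frac{1}{1906830}\right) = - \frac{2070749}{635177} + \frac{2993161336}{125} \left(- \frac{1}{1906830}\right) = - \frac{2070749}{635177} - \frac{1496580668}{119176875} = - \frac{1197379013687611}{75698409931875}$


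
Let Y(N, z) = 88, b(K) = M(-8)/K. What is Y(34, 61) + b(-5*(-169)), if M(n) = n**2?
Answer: 74424/845 ≈ 88.076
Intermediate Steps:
b(K) = 64/K (b(K) = (-8)**2/K = 64/K)
Y(34, 61) + b(-5*(-169)) = 88 + 64/((-5*(-169))) = 88 + 64/845 = 74424/845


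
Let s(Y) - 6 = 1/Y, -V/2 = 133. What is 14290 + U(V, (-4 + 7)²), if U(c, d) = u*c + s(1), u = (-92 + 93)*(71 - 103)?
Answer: 22809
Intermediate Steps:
V = -266 (V = -2*133 = -266)
u = -32 (u = 1*(-32) = -32)
s(Y) = 6 + 1/Y
U(c, d) = 7 - 32*c (U(c, d) = -32*c + (6 + 1/1) = -32*c + (6 + 1) = -32*c + 7 = 7 - 32*c)
14290 + U(V, (-4 + 7)²) = 14290 + (7 - 32*(-266)) = 14290 + (7 + 8512) = 14290 + 8519 = 22809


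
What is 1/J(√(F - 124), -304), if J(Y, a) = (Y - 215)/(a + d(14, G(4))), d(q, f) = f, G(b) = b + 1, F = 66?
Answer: 64285/46283 + 299*I*√58/46283 ≈ 1.389 + 0.0492*I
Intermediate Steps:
G(b) = 1 + b
J(Y, a) = (-215 + Y)/(5 + a) (J(Y, a) = (Y - 215)/(a + (1 + 4)) = (-215 + Y)/(a + 5) = (-215 + Y)/(5 + a))
1/J(√(F - 124), -304) = 1/((-215 + √(66 - 124))/(5 - 304)) = 1/((-215 + √(-58))/(-299)) = 1/(-(-215 + I*√58)/299) = 1/(215/299 - I*√58/299)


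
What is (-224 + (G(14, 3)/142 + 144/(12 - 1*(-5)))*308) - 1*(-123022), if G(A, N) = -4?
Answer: 151355706/1207 ≈ 1.2540e+5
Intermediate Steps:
(-224 + (G(14, 3)/142 + 144/(12 - 1*(-5)))*308) - 1*(-123022) = (-224 + (-4/142 + 144/(12 - 1*(-5)))*308) - 1*(-123022) = (-224 + (-4*1/142 + 144/(12 + 5))*308) + 123022 = (-224 + (-2/71 + 144/17)*308) + 123022 = (-224 + (10190/1207)*308) + 123022 = (-224 + 3138520/1207) + 123022 = 2868152/1207 + 123022 = 151355706/1207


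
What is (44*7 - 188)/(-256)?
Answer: -15/32 ≈ -0.46875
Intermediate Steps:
(44*7 - 188)/(-256) = -(308 - 188)/256 = -1/256*120 = -15/32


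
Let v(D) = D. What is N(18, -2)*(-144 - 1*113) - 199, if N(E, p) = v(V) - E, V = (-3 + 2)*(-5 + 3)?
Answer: 3913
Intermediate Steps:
V = 2 (V = -1*(-2) = 2)
N(E, p) = 2 - E
N(18, -2)*(-144 - 1*113) - 199 = (2 - 1*18)*(-144 - 1*113) - 199 = (2 - 18)*(-144 - 113) - 199 = -16*(-257) - 199 = 4112 - 199 = 3913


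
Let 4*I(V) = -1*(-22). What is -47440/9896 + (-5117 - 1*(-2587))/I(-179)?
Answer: -574950/1237 ≈ -464.79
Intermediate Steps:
I(V) = 11/2 (I(V) = (-1*(-22))/4 = (1/4)*22 = 11/2)
-47440/9896 + (-5117 - 1*(-2587))/I(-179) = -47440/9896 + (-5117 - 1*(-2587))/(11/2) = -47440*1/9896 + (-5117 + 2587)*(2/11) = -5930/1237 - 2530*2/11 = -5930/1237 - 460 = -574950/1237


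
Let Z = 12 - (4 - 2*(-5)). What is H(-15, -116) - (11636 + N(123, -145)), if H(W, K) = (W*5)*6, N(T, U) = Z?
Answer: -12084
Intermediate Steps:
Z = -2 (Z = 12 - (4 + 10) = 12 - 1*14 = 12 - 14 = -2)
N(T, U) = -2
H(W, K) = 30*W (H(W, K) = (5*W)*6 = 30*W)
H(-15, -116) - (11636 + N(123, -145)) = 30*(-15) - (11636 - 2) = -450 - 1*11634 = -450 - 11634 = -12084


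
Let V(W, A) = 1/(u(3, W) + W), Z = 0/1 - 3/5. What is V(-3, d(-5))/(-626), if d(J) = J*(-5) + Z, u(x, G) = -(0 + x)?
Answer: 1/3756 ≈ 0.00026624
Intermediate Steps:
Z = -⅗ (Z = 0*1 - 3*⅕ = 0 - ⅗ = -⅗ ≈ -0.60000)
u(x, G) = -x
d(J) = -⅗ - 5*J (d(J) = J*(-5) - ⅗ = -5*J - ⅗ = -⅗ - 5*J)
V(W, A) = 1/(-3 + W) (V(W, A) = 1/(-1*3 + W) = 1/(-3 + W))
V(-3, d(-5))/(-626) = 1/(-3 - 3*(-626)) = -1/626/(-6) = -⅙*(-1/626) = 1/3756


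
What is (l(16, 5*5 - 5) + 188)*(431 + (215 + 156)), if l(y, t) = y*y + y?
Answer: 368920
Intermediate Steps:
l(y, t) = y + y² (l(y, t) = y² + y = y + y²)
(l(16, 5*5 - 5) + 188)*(431 + (215 + 156)) = (16*(1 + 16) + 188)*(431 + (215 + 156)) = (16*17 + 188)*(431 + 371) = (272 + 188)*802 = 460*802 = 368920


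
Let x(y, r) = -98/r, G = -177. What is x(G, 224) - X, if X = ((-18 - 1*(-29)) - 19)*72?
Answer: 9209/16 ≈ 575.56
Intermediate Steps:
X = -576 (X = ((-18 + 29) - 19)*72 = (11 - 19)*72 = -8*72 = -576)
x(G, 224) - X = -98/224 - 1*(-576) = -98*1/224 + 576 = -7/16 + 576 = 9209/16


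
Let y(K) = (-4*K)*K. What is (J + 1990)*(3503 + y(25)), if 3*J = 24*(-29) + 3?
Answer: 1764277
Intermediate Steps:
y(K) = -4*K²
J = -231 (J = (24*(-29) + 3)/3 = (-696 + 3)/3 = (⅓)*(-693) = -231)
(J + 1990)*(3503 + y(25)) = (-231 + 1990)*(3503 - 4*25²) = 1759*(3503 - 4*625) = 1759*(3503 - 2500) = 1759*1003 = 1764277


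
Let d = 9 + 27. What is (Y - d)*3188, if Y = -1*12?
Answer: -153024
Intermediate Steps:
Y = -12
d = 36
(Y - d)*3188 = (-12 - 1*36)*3188 = (-12 - 36)*3188 = -48*3188 = -153024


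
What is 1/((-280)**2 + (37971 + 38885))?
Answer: 1/155256 ≈ 6.4410e-6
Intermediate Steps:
1/((-280)**2 + (37971 + 38885)) = 1/(78400 + 76856) = 1/155256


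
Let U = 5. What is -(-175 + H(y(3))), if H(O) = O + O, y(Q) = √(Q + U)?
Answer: 175 - 4*√2 ≈ 169.34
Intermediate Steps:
y(Q) = √(5 + Q) (y(Q) = √(Q + 5) = √(5 + Q))
H(O) = 2*O
-(-175 + H(y(3))) = -(-175 + 2*√(5 + 3)) = -(-175 + 2*√8) = -(-175 + 2*(2*√2)) = -(-175 + 4*√2) = 175 - 4*√2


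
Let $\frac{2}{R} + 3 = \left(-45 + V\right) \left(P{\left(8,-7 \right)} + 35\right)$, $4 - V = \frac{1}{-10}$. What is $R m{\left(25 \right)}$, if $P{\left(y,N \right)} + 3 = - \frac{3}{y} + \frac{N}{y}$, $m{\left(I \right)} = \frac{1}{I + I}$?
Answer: $- \frac{8}{252135} \approx -3.1729 \cdot 10^{-5}$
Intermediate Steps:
$m{\left(I \right)} = \frac{1}{2 I}$
$P{\left(y,N \right)} = -3 - \frac{3}{y} + \frac{N}{y}$ ($P{\left(y,N \right)} = -3 + \left(- \frac{3}{y} + \frac{N}{y}\right) = -3 - \frac{3}{y} + \frac{N}{y}$)
$V = \frac{41}{10}$ ($V = 4 - \frac{1}{-10} = 4 - - \frac{1}{10} = 4 + \frac{1}{10} = \frac{41}{10} \approx 4.1$)
$R = - \frac{80}{50427}$ ($R = \frac{2}{-3 + \left(-45 + \frac{41}{10}\right) \left(\frac{-3 - 7 - 24}{8} + 35\right)} = \frac{2}{-3 - \frac{409 \left(\frac{-3 - 7 - 24}{8} + 35\right)}{10}} = \frac{2}{-3 - \frac{409 \left(\frac{1}{8} \left(-34\right) + 35\right)}{10}} = \frac{2}{-3 - \frac{409 \left(- \frac{17}{4} + 35\right)}{10}} = \frac{2}{-3 - \frac{50307}{40}} = \frac{2}{- \frac{50427}{40}} = 2 \left(- \frac{40}{50427}\right) = - \frac{80}{50427} \approx -0.0015865$)
$R m{\left(25 \right)} = - \frac{80 \frac{1}{2 \cdot 25}}{50427} = - \frac{80 \cdot \frac{1}{2} \cdot \frac{1}{25}}{50427} = \left(- \frac{80}{50427}\right) \frac{1}{50} = - \frac{8}{252135}$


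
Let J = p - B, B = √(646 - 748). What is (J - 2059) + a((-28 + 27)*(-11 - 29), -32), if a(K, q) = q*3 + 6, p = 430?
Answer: -1719 - I*√102 ≈ -1719.0 - 10.1*I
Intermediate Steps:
B = I*√102 (B = √(-102) = I*√102 ≈ 10.1*I)
a(K, q) = 6 + 3*q (a(K, q) = 3*q + 6 = 6 + 3*q)
J = 430 - I*√102 ≈ 430.0 - 10.1*I
(J - 2059) + a((-28 + 27)*(-11 - 29), -32) = ((430 - I*√102) - 2059) + (6 + 3*(-32)) = (-1629 - I*√102) + (6 - 96) = (-1629 - I*√102) - 90 = -1719 - I*√102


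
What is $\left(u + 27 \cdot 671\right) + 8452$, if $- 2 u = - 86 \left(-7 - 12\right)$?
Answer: $25752$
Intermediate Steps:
$u = -817$ ($u = - \frac{\left(-86\right) \left(-7 - 12\right)}{2} = - \frac{\left(-86\right) \left(-19\right)}{2} = \left(- \frac{1}{2}\right) 1634 = -817$)
$\left(u + 27 \cdot 671\right) + 8452 = \left(-817 + 27 \cdot 671\right) + 8452 = \left(-817 + 18117\right) + 8452 = 17300 + 8452 = 25752$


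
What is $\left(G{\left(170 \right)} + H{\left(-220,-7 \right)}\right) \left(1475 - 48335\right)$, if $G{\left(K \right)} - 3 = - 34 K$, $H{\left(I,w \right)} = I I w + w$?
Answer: $16147206240$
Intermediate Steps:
$H{\left(I,w \right)} = w + w I^{2}$ ($H{\left(I,w \right)} = I^{2} w + w = w I^{2} + w = w + w I^{2}$)
$G{\left(K \right)} = 3 - 34 K$
$\left(G{\left(170 \right)} + H{\left(-220,-7 \right)}\right) \left(1475 - 48335\right) = \left(\left(3 - 5780\right) - 7 \left(1 + \left(-220\right)^{2}\right)\right) \left(1475 - 48335\right) = \left(\left(3 - 5780\right) - 7 \left(1 + 48400\right)\right) \left(-46860\right) = \left(-5777 - 338807\right) \left(-46860\right) = \left(-344584\right) \left(-46860\right) = 16147206240$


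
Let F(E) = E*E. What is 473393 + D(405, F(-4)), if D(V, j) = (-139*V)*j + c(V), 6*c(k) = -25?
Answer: -2563987/6 ≈ -4.2733e+5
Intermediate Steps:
c(k) = -25/6 (c(k) = (⅙)*(-25) = -25/6)
F(E) = E²
D(V, j) = -25/6 - 139*V*j (D(V, j) = (-139*V)*j - 25/6 = -139*V*j - 25/6 = -25/6 - 139*V*j)
473393 + D(405, F(-4)) = 473393 + (-25/6 - 139*405*(-4)²) = 473393 + (-25/6 - 139*405*16) = 473393 + (-25/6 - 900720) = 473393 - 5404345/6 = -2563987/6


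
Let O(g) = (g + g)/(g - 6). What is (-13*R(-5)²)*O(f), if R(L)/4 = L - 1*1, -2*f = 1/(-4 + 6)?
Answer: -14976/25 ≈ -599.04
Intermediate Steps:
f = -¼ (f = -1/(2*(-4 + 6)) = -½/2 = -½*½ = -¼ ≈ -0.25000)
R(L) = -4 + 4*L (R(L) = 4*(L - 1*1) = 4*(L - 1) = 4*(-1 + L) = -4 + 4*L)
O(g) = 2*g/(-6 + g) (O(g) = (2*g)/(-6 + g) = 2*g/(-6 + g))
(-13*R(-5)²)*O(f) = (-13*(-4 + 4*(-5))²)*(2*(-¼)/(-6 - ¼)) = (-13*(-4 - 20)²)*(2*(-¼)/(-25/4)) = (-13*(-24)²)*(2*(-¼)*(-4/25)) = -13*576*(2/25) = -7488*2/25 = -14976/25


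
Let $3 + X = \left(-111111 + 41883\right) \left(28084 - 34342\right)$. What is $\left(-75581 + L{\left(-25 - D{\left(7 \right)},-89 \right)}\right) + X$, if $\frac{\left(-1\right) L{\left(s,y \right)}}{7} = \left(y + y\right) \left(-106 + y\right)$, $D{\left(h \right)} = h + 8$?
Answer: $432910270$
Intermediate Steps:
$D{\left(h \right)} = 8 + h$
$X = 433228821$ ($X = -3 + \left(-111111 + 41883\right) \left(28084 - 34342\right) = -3 - -433228824 = -3 + 433228824 = 433228821$)
$L{\left(s,y \right)} = - 14 y \left(-106 + y\right)$ ($L{\left(s,y \right)} = - 7 \left(y + y\right) \left(-106 + y\right) = - 7 \cdot 2 y \left(-106 + y\right) = - 14 y \left(-106 + y\right)$)
$\left(-75581 + L{\left(-25 - D{\left(7 \right)},-89 \right)}\right) + X = \left(-75581 + 14 \left(-89\right) \left(106 - -89\right)\right) + 433228821 = \left(-75581 + 14 \left(-89\right) \left(106 + 89\right)\right) + 433228821 = \left(-75581 + 14 \left(-89\right) 195\right) + 433228821 = \left(-75581 - 242970\right) + 433228821 = -318551 + 433228821 = 432910270$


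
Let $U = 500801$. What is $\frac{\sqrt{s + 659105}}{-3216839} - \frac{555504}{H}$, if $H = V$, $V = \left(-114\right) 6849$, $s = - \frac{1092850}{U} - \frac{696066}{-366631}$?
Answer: $\frac{92584}{130131} - \frac{3 \sqrt{2468883808221353235190703589}}{590641143416926609} \approx 0.71122$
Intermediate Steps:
$s = - \frac{52082139484}{183609171431}$ ($s = - \frac{1092850}{500801} - \frac{696066}{-366631} = \left(-1092850\right) \frac{1}{500801} - - \frac{696066}{366631} = - \frac{1092850}{500801} + \frac{696066}{366631} = - \frac{52082139484}{183609171431} \approx -0.28366$)
$V = -780786$
$H = -780786$
$\frac{\sqrt{s + 659105}}{-3216839} - \frac{555504}{H} = \frac{\sqrt{- \frac{52082139484}{183609171431} + 659105}}{-3216839} - \frac{555504}{-780786} = \sqrt{\frac{121017670853889771}{183609171431}} \left(- \frac{1}{3216839}\right) - - \frac{92584}{130131} = \frac{3 \sqrt{2468883808221353235190703589}}{183609171431} \left(- \frac{1}{3216839}\right) + \frac{92584}{130131} = - \frac{3 \sqrt{2468883808221353235190703589}}{590641143416926609} + \frac{92584}{130131} = \frac{92584}{130131} - \frac{3 \sqrt{2468883808221353235190703589}}{590641143416926609}$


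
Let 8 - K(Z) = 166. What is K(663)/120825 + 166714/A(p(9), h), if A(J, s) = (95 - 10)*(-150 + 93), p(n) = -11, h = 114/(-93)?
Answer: -1342932304/39026475 ≈ -34.411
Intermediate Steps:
h = -38/31 (h = 114*(-1/93) = -38/31 ≈ -1.2258)
A(J, s) = -4845 (A(J, s) = 85*(-57) = -4845)
K(Z) = -158 (K(Z) = 8 - 1*166 = 8 - 166 = -158)
K(663)/120825 + 166714/A(p(9), h) = -158/120825 + 166714/(-4845) = -158*1/120825 + 166714*(-1/4845) = -158/120825 - 166714/4845 = -1342932304/39026475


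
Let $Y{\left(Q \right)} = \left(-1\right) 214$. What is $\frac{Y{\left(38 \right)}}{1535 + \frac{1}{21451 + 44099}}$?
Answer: $- \frac{14027700}{100619251} \approx -0.13941$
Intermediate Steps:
$Y{\left(Q \right)} = -214$
$\frac{Y{\left(38 \right)}}{1535 + \frac{1}{21451 + 44099}} = - \frac{214}{1535 + \frac{1}{21451 + 44099}} = - \frac{214}{1535 + \frac{1}{65550}} = - \frac{214}{\frac{100619251}{65550}} = \left(-214\right) \frac{65550}{100619251} = - \frac{14027700}{100619251}$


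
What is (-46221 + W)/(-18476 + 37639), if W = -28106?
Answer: -74327/19163 ≈ -3.8787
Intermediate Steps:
(-46221 + W)/(-18476 + 37639) = (-46221 - 28106)/(-18476 + 37639) = -74327/19163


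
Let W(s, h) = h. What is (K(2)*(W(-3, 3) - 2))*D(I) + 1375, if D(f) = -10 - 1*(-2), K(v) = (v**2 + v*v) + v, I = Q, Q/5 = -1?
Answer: 1295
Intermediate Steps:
Q = -5 (Q = 5*(-1) = -5)
I = -5
K(v) = v + 2*v**2 (K(v) = (v**2 + v**2) + v = 2*v**2 + v = v + 2*v**2)
D(f) = -8 (D(f) = -10 + 2 = -8)
(K(2)*(W(-3, 3) - 2))*D(I) + 1375 = ((2*(1 + 2*2))*(3 - 2))*(-8) + 1375 = ((2*(1 + 4))*1)*(-8) + 1375 = ((2*5)*1)*(-8) + 1375 = (10*1)*(-8) + 1375 = 10*(-8) + 1375 = -80 + 1375 = 1295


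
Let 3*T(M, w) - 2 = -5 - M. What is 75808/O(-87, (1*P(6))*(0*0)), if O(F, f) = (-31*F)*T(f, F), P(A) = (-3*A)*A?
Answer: -75808/2697 ≈ -28.108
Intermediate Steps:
P(A) = -3*A²
T(M, w) = -1 - M/3 (T(M, w) = ⅔ + (-5 - M)/3 = ⅔ + (-5/3 - M/3) = -1 - M/3)
O(F, f) = -31*F*(-1 - f/3) (O(F, f) = (-31*F)*(-1 - f/3) = -31*F*(-1 - f/3))
75808/O(-87, (1*P(6))*(0*0)) = 75808/(((31/3)*(-87)*(3 + (1*(-3*6²))*(0*0)))) = 75808/(((31/3)*(-87)*(3 + (1*(-3*36))*0))) = 75808/(((31/3)*(-87)*(3 + (1*(-108))*0))) = 75808/(((31/3)*(-87)*(3 - 108*0))) = 75808/(((31/3)*(-87)*(3 + 0))) = 75808/(((31/3)*(-87)*3)) = 75808/(-2697) = 75808*(-1/2697) = -75808/2697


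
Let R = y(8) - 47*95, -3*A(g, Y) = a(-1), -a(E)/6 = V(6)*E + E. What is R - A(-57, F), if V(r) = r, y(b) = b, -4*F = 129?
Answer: -4443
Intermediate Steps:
F = -129/4 (F = -¼*129 = -129/4 ≈ -32.250)
a(E) = -42*E (a(E) = -6*(6*E + E) = -42*E)
A(g, Y) = -14 (A(g, Y) = -(-14)*(-1) = -⅓*42 = -14)
R = -4457 (R = 8 - 47*95 = 8 - 4465 = -4457)
R - A(-57, F) = -4457 - 1*(-14) = -4457 + 14 = -4443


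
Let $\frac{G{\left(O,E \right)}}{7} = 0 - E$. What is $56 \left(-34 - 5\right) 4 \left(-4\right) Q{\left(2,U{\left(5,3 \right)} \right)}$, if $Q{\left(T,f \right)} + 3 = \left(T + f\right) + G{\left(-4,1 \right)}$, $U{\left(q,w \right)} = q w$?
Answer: $244608$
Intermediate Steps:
$G{\left(O,E \right)} = - 7 E$ ($G{\left(O,E \right)} = 7 \left(0 - E\right) = 7 \left(- E\right) = - 7 E$)
$Q{\left(T,f \right)} = -10 + T + f$ ($Q{\left(T,f \right)} = -3 - \left(7 - T - f\right) = -3 + \left(-7 + T + f\right) = -10 + T + f$)
$56 \left(-34 - 5\right) 4 \left(-4\right) Q{\left(2,U{\left(5,3 \right)} \right)} = 56 \left(-34 - 5\right) 4 \left(-4\right) \left(-10 + 2 + 5 \cdot 3\right) = 56 \left(-34 - 5\right) \left(- 16 \left(-10 + 2 + 15\right)\right) = 56 \left(-39\right) \left(\left(-16\right) 7\right) = \left(-2184\right) \left(-112\right) = 244608$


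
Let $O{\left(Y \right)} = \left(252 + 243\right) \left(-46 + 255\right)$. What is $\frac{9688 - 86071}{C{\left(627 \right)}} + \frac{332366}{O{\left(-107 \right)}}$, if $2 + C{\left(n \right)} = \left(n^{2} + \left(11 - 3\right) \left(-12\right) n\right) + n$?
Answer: $\frac{102962464427}{34508656710} \approx 2.9837$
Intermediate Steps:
$O{\left(Y \right)} = 103455$ ($O{\left(Y \right)} = 495 \cdot 209 = 103455$)
$C{\left(n \right)} = -2 + n^{2} - 95 n$ ($C{\left(n \right)} = -2 + \left(\left(n^{2} + \left(11 - 3\right) \left(-12\right) n\right) + n\right) = -2 + \left(\left(n^{2} + 8 \left(-12\right) n\right) + n\right) = -2 + \left(\left(n^{2} - 96 n\right) + n\right) = -2 + \left(n^{2} - 95 n\right) = -2 + n^{2} - 95 n$)
$\frac{9688 - 86071}{C{\left(627 \right)}} + \frac{332366}{O{\left(-107 \right)}} = \frac{9688 - 86071}{-2 + 627^{2} - 59565} + \frac{332366}{103455} = \frac{9688 - 86071}{-2 + 393129 - 59565} + 332366 \cdot \frac{1}{103455} = - \frac{76383}{333562} + \frac{332366}{103455} = \frac{102962464427}{34508656710}$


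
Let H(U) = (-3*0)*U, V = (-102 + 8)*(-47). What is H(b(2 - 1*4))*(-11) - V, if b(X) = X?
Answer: -4418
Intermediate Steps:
V = 4418 (V = -94*(-47) = 4418)
H(U) = 0 (H(U) = 0*U = 0)
H(b(2 - 1*4))*(-11) - V = 0*(-11) - 1*4418 = 0 - 4418 = -4418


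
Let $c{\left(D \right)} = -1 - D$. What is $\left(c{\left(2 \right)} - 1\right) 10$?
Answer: $-40$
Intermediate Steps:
$\left(c{\left(2 \right)} - 1\right) 10 = \left(\left(-1 - 2\right) - 1\right) 10 = \left(-3 - 1\right) 10 = \left(-4\right) 10 = -40$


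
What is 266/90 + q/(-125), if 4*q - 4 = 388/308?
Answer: 204091/69300 ≈ 2.9450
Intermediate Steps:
q = 405/308 (q = 1 + (388/308)/4 = 1 + (388*(1/308))/4 = 1 + (1/4)*(97/77) = 1 + 97/308 = 405/308 ≈ 1.3149)
266/90 + q/(-125) = 266/90 + (405/308)/(-125) = 266*(1/90) + (405/308)*(-1/125) = 133/45 - 81/7700 = 204091/69300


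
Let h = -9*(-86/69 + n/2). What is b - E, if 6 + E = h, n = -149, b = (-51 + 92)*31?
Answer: 27383/46 ≈ 595.28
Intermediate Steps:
b = 1271 (b = 41*31 = 1271)
h = 31359/46 (h = -9*(-86/69 - 149/2) = -9*(-10453/138) = 31359/46 ≈ 681.72)
E = 31083/46 (E = -6 + 31359/46 = 31083/46 ≈ 675.72)
b - E = 1271 - 1*31083/46 = 1271 - 31083/46 = 27383/46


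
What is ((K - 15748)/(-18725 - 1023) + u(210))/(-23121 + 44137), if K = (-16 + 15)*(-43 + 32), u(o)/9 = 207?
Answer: 36806261/415023968 ≈ 0.088685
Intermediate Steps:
u(o) = 1863 (u(o) = 9*207 = 1863)
K = 11 (K = -1*(-11) = 11)
((K - 15748)/(-18725 - 1023) + u(210))/(-23121 + 44137) = ((11 - 15748)/(-18725 - 1023) + 1863)/(-23121 + 44137) = (-15737/(-19748) + 1863)/21016 = (-15737*(-1/19748) + 1863)*(1/21016) = (15737/19748 + 1863)*(1/21016) = (36806261/19748)*(1/21016) = 36806261/415023968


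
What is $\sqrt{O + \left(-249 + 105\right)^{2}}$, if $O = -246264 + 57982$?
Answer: $i \sqrt{167546} \approx 409.32 i$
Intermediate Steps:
$O = -188282$
$\sqrt{O + \left(-249 + 105\right)^{2}} = \sqrt{-188282 + \left(-249 + 105\right)^{2}} = \sqrt{-188282 + \left(-144\right)^{2}} = \sqrt{-188282 + 20736} = \sqrt{-167546} = i \sqrt{167546}$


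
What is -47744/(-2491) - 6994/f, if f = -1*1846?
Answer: 4059903/176861 ≈ 22.955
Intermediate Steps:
f = -1846
-47744/(-2491) - 6994/f = -47744/(-2491) - 6994/(-1846) = -47744*(-1/2491) - 6994*(-1/1846) = 47744/2491 + 269/71 = 4059903/176861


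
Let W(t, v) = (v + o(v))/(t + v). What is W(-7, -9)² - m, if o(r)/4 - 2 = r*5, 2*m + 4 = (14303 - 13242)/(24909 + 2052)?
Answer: 896937545/6902016 ≈ 129.95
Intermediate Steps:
m = -106783/53922 (m = -2 + ((14303 - 13242)/(24909 + 2052))/2 = -2 + (1061/26961)/2 = -2 + (1061*(1/26961))/2 = -2 + (½)*(1061/26961) = -2 + 1061/53922 = -106783/53922 ≈ -1.9803)
o(r) = 8 + 20*r (o(r) = 8 + 4*(r*5) = 8 + 4*(5*r) = 8 + 20*r)
W(t, v) = (8 + 21*v)/(t + v) (W(t, v) = (v + (8 + 20*v))/(t + v) = (8 + 21*v)/(t + v))
W(-7, -9)² - m = ((8 + 21*(-9))/(-7 - 9))² - 1*(-106783/53922) = ((8 - 189)/(-16))² + 106783/53922 = (-1/16*(-181))² + 106783/53922 = (181/16)² + 106783/53922 = 32761/256 + 106783/53922 = 896937545/6902016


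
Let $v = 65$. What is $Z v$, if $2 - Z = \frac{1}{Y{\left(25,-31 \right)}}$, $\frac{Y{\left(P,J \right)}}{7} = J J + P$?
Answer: $\frac{897195}{6902} \approx 129.99$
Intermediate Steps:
$Y{\left(P,J \right)} = 7 P + 7 J^{2}$ ($Y{\left(P,J \right)} = 7 \left(J J + P\right) = 7 \left(J^{2} + P\right) = 7 \left(P + J^{2}\right) = 7 P + 7 J^{2}$)
$Z = \frac{13803}{6902}$ ($Z = 2 - \frac{1}{7 \cdot 25 + 7 \left(-31\right)^{2}} = 2 - \frac{1}{175 + 7 \cdot 961} = 2 - \frac{1}{175 + 6727} = 2 - \frac{1}{6902} = \frac{13803}{6902} \approx 1.9999$)
$Z v = \frac{13803}{6902} \cdot 65 = \frac{897195}{6902}$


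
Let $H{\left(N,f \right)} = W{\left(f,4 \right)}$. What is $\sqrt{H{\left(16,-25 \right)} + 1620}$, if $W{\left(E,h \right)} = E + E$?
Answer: $\sqrt{1570} \approx 39.623$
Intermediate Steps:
$W{\left(E,h \right)} = 2 E$
$H{\left(N,f \right)} = 2 f$
$\sqrt{H{\left(16,-25 \right)} + 1620} = \sqrt{2 \left(-25\right) + 1620} = \sqrt{-50 + 1620} = \sqrt{1570}$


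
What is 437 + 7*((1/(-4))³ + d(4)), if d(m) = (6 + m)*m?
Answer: 45881/64 ≈ 716.89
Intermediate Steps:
d(m) = m*(6 + m)
437 + 7*((1/(-4))³ + d(4)) = 437 + 7*((1/(-4))³ + 4*(6 + 4)) = 437 + 7*((-¼)³ + 4*10) = 437 + 7*(-1/64 + 40) = 437 + 7*(2559/64) = 437 + 17913/64 = 45881/64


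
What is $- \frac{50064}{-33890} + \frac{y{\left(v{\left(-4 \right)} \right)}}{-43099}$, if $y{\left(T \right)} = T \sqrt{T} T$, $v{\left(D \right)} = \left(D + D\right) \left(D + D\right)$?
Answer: $\frac{523600408}{730312555} \approx 0.71695$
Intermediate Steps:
$v{\left(D \right)} = 4 D^{2}$ ($v{\left(D \right)} = 2 D 2 D = 4 D^{2}$)
$y{\left(T \right)} = T^{\frac{5}{2}}$ ($y{\left(T \right)} = T^{\frac{3}{2}} T = T^{\frac{5}{2}}$)
$- \frac{50064}{-33890} + \frac{y{\left(v{\left(-4 \right)} \right)}}{-43099} = - \frac{50064}{-33890} + \frac{\left(4 \left(-4\right)^{2}\right)^{\frac{5}{2}}}{-43099} = \left(-50064\right) \left(- \frac{1}{33890}\right) + \left(4 \cdot 16\right)^{\frac{5}{2}} \left(- \frac{1}{43099}\right) = \frac{25032}{16945} + 64^{\frac{5}{2}} \left(- \frac{1}{43099}\right) = \frac{25032}{16945} + 32768 \left(- \frac{1}{43099}\right) = \frac{25032}{16945} - \frac{32768}{43099} = \frac{523600408}{730312555}$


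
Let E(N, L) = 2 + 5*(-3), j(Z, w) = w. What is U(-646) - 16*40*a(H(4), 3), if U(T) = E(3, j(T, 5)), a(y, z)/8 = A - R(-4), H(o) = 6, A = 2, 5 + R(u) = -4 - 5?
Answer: -81933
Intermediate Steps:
R(u) = -14 (R(u) = -5 + (-4 - 5) = -5 - 9 = -14)
a(y, z) = 128 (a(y, z) = 8*(2 - 1*(-14)) = 8*(2 + 14) = 8*16 = 128)
E(N, L) = -13 (E(N, L) = 2 - 15 = -13)
U(T) = -13
U(-646) - 16*40*a(H(4), 3) = -13 - 16*40*128 = -13 - 640*128 = -13 - 1*81920 = -13 - 81920 = -81933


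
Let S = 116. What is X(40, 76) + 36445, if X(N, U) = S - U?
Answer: 36485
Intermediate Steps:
X(N, U) = 116 - U
X(40, 76) + 36445 = (116 - 1*76) + 36445 = (116 - 76) + 36445 = 40 + 36445 = 36485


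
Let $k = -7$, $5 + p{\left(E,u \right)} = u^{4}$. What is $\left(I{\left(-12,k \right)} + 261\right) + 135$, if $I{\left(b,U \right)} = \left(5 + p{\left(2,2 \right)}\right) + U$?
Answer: $405$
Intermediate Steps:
$p{\left(E,u \right)} = -5 + u^{4}$
$I{\left(b,U \right)} = 16 + U$ ($I{\left(b,U \right)} = \left(5 - \left(5 - 2^{4}\right)\right) + U = \left(5 + \left(-5 + 16\right)\right) + U = \left(5 + 11\right) + U = 16 + U$)
$\left(I{\left(-12,k \right)} + 261\right) + 135 = \left(\left(16 - 7\right) + 261\right) + 135 = \left(9 + 261\right) + 135 = 270 + 135 = 405$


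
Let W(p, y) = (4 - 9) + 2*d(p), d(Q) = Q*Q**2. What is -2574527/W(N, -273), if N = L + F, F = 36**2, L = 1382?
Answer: -2574527/38411539499 ≈ -6.7025e-5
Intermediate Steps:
d(Q) = Q**3
F = 1296
N = 2678 (N = 1382 + 1296 = 2678)
W(p, y) = -5 + 2*p**3 (W(p, y) = (4 - 9) + 2*p**3 = -5 + 2*p**3)
-2574527/W(N, -273) = -2574527/(-5 + 2*2678**3) = -2574527/(-5 + 2*19205769752) = -2574527/(-5 + 38411539504) = -2574527/38411539499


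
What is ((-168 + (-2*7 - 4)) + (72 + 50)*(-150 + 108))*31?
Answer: -164610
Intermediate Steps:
((-168 + (-2*7 - 4)) + (72 + 50)*(-150 + 108))*31 = ((-168 + (-14 - 4)) + 122*(-42))*31 = ((-168 - 18) - 5124)*31 = (-186 - 5124)*31 = -5310*31 = -164610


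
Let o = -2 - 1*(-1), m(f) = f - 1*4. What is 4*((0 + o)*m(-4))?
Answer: 32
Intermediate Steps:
m(f) = -4 + f (m(f) = f - 4 = -4 + f)
o = -1 (o = -2 + 1 = -1)
4*((0 + o)*m(-4)) = 4*((0 - 1)*(-4 - 4)) = 4*(-1*(-8)) = 4*8 = 32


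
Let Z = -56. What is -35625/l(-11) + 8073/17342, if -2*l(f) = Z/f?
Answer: 11364753/812 ≈ 13996.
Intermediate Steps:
l(f) = 28/f (l(f) = -(-28)/f = 28/f)
-35625/l(-11) + 8073/17342 = -35625/(28/(-11)) + 8073/17342 = -35625/(28*(-1/11)) + 8073*(1/17342) = -35625/(-28/11) + 27/58 = -35625*(-11/28) + 27/58 = 391875/28 + 27/58 = 11364753/812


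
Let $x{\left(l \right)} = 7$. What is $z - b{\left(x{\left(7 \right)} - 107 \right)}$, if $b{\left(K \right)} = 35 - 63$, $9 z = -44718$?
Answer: $- \frac{14822}{3} \approx -4940.7$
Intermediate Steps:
$z = - \frac{14906}{3}$ ($z = \frac{1}{9} \left(-44718\right) = - \frac{14906}{3} \approx -4968.7$)
$b{\left(K \right)} = -28$
$z - b{\left(x{\left(7 \right)} - 107 \right)} = - \frac{14906}{3} - -28 = - \frac{14906}{3} + 28 = - \frac{14822}{3}$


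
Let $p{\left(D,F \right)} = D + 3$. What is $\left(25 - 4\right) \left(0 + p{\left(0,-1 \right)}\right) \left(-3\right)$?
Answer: $-189$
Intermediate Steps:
$p{\left(D,F \right)} = 3 + D$
$\left(25 - 4\right) \left(0 + p{\left(0,-1 \right)}\right) \left(-3\right) = \left(25 - 4\right) \left(0 + \left(3 + 0\right)\right) \left(-3\right) = 21 \left(0 + 3\right) \left(-3\right) = 21 \cdot 3 \left(-3\right) = 21 \left(-9\right) = -189$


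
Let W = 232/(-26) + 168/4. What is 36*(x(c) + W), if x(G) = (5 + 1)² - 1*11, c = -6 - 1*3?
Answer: 27180/13 ≈ 2090.8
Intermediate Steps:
W = 430/13 (W = 232*(-1/26) + 168*(¼) = -116/13 + 42 = 430/13 ≈ 33.077)
c = -9 (c = -6 - 3 = -9)
x(G) = 25 (x(G) = 6² - 11 = 36 - 11 = 25)
36*(x(c) + W) = 36*(25 + 430/13) = 36*(755/13) = 27180/13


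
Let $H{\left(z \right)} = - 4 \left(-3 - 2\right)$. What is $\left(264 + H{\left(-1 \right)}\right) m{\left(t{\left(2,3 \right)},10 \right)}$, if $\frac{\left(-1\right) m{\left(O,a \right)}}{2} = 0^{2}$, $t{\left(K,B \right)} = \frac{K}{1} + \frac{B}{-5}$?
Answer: $0$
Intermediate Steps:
$t{\left(K,B \right)} = K - \frac{B}{5}$ ($t{\left(K,B \right)} = K 1 + B \left(- \frac{1}{5}\right) = K - \frac{B}{5}$)
$H{\left(z \right)} = 20$ ($H{\left(z \right)} = \left(-4\right) \left(-5\right) = 20$)
$m{\left(O,a \right)} = 0$ ($m{\left(O,a \right)} = - 2 \cdot 0^{2} = \left(-2\right) 0 = 0$)
$\left(264 + H{\left(-1 \right)}\right) m{\left(t{\left(2,3 \right)},10 \right)} = \left(264 + 20\right) 0 = 284 \cdot 0 = 0$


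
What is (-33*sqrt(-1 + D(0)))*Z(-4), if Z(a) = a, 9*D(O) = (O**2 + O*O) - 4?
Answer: 44*I*sqrt(13) ≈ 158.64*I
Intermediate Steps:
D(O) = -4/9 + 2*O**2/9 (D(O) = ((O**2 + O*O) - 4)/9 = ((O**2 + O**2) - 4)/9 = (2*O**2 - 4)/9 = (-4 + 2*O**2)/9 = -4/9 + 2*O**2/9)
(-33*sqrt(-1 + D(0)))*Z(-4) = -33*sqrt(-1 + (-4/9 + (2/9)*0**2))*(-4) = -33*sqrt(-1 + (-4/9 + (2/9)*0))*(-4) = -33*sqrt(-1 + (-4/9 + 0))*(-4) = -33*sqrt(-1 - 4/9)*(-4) = -11*I*sqrt(13)*(-4) = 44*I*sqrt(13)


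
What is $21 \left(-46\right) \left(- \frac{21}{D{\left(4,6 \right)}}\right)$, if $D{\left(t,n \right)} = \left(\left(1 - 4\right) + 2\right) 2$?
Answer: $-10143$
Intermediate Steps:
$D{\left(t,n \right)} = -2$ ($D{\left(t,n \right)} = \left(\left(1 - 4\right) + 2\right) 2 = \left(-3 + 2\right) 2 = \left(-1\right) 2 = -2$)
$21 \left(-46\right) \left(- \frac{21}{D{\left(4,6 \right)}}\right) = 21 \left(-46\right) \left(- \frac{21}{-2}\right) = - 966 \left(\left(-21\right) \left(- \frac{1}{2}\right)\right) = \left(-966\right) \frac{21}{2} = -10143$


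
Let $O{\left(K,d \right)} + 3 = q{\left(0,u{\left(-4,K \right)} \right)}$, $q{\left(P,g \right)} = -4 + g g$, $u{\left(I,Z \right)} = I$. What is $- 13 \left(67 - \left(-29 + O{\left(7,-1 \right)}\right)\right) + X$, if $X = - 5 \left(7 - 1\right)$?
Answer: $-1161$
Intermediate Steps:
$q{\left(P,g \right)} = -4 + g^{2}$
$O{\left(K,d \right)} = 9$ ($O{\left(K,d \right)} = -3 - \left(4 - \left(-4\right)^{2}\right) = -3 + \left(-4 + 16\right) = -3 + 12 = 9$)
$X = -30$ ($X = \left(-5\right) 6 = -30$)
$- 13 \left(67 - \left(-29 + O{\left(7,-1 \right)}\right)\right) + X = - 13 \left(67 + \left(29 - 9\right)\right) - 30 = - 13 \left(67 + 20\right) - 30 = \left(-13\right) 87 - 30 = -1131 - 30 = -1161$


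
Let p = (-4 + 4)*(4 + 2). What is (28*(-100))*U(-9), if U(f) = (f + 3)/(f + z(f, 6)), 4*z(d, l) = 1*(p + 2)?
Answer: -33600/17 ≈ -1976.5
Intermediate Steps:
p = 0 (p = 0*6 = 0)
z(d, l) = ½ (z(d, l) = (1*(0 + 2))/4 = (1*2)/4 = (¼)*2 = ½)
U(f) = (3 + f)/(½ + f) (U(f) = (f + 3)/(f + ½) = (3 + f)/(½ + f))
(28*(-100))*U(-9) = (28*(-100))*(2*(3 - 9)/(1 + 2*(-9))) = -5600*(-6)/(1 - 18) = -5600*(-6)/(-17) = -5600*(-1)*(-6)/17 = -2800*12/17 = -33600/17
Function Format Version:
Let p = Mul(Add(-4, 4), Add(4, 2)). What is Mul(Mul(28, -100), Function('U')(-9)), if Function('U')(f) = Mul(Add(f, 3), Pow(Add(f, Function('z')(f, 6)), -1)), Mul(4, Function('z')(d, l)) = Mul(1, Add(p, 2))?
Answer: Rational(-33600, 17) ≈ -1976.5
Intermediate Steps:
p = 0 (p = Mul(0, 6) = 0)
Function('z')(d, l) = Rational(1, 2) (Function('z')(d, l) = Mul(Rational(1, 4), Mul(1, Add(0, 2))) = Mul(Rational(1, 4), Mul(1, 2)) = Mul(Rational(1, 4), 2) = Rational(1, 2))
Function('U')(f) = Mul(Pow(Add(Rational(1, 2), f), -1), Add(3, f)) (Function('U')(f) = Mul(Add(f, 3), Pow(Add(f, Rational(1, 2)), -1)) = Mul(Add(3, f), Pow(Add(Rational(1, 2), f), -1)) = Mul(Pow(Add(Rational(1, 2), f), -1), Add(3, f)))
Mul(Mul(28, -100), Function('U')(-9)) = Mul(Mul(28, -100), Mul(2, Pow(Add(1, Mul(2, -9)), -1), Add(3, -9))) = Mul(-2800, Mul(2, Pow(Add(1, -18), -1), -6)) = Mul(-2800, Mul(2, Pow(-17, -1), -6)) = Mul(-2800, Mul(2, Rational(-1, 17), -6)) = Mul(-2800, Rational(12, 17)) = Rational(-33600, 17)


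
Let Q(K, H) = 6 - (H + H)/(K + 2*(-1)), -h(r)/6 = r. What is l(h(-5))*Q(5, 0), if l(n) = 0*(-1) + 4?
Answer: 24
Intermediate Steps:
h(r) = -6*r
Q(K, H) = 6 - 2*H/(-2 + K) (Q(K, H) = 6 - 2*H/(K - 2) = 6 - 2*H/(-2 + K))
l(n) = 4 (l(n) = 0 + 4 = 4)
l(h(-5))*Q(5, 0) = 4*(2*(-6 - 1*0 + 3*5)/(-2 + 5)) = 4*(2*(-6 + 0 + 15)/3) = 4*(2*(1/3)*9) = 4*6 = 24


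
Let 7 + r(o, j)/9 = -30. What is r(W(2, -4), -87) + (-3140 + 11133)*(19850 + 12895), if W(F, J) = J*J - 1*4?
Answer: 261730452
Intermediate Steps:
W(F, J) = -4 + J² (W(F, J) = J² - 4 = -4 + J²)
r(o, j) = -333 (r(o, j) = -63 + 9*(-30) = -63 - 270 = -333)
r(W(2, -4), -87) + (-3140 + 11133)*(19850 + 12895) = -333 + (-3140 + 11133)*(19850 + 12895) = -333 + 7993*32745 = -333 + 261730785 = 261730452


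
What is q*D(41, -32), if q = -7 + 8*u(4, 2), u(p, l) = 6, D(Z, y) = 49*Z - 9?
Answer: 82000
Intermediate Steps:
D(Z, y) = -9 + 49*Z
q = 41 (q = -7 + 8*6 = -7 + 48 = 41)
q*D(41, -32) = 41*(-9 + 49*41) = 41*(-9 + 2009) = 41*2000 = 82000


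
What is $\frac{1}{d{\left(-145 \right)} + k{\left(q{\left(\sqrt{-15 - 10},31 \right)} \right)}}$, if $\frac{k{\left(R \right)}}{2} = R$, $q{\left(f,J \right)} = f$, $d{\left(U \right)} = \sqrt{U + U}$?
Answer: $\frac{i}{19} - \frac{i \sqrt{290}}{190} \approx - 0.036997 i$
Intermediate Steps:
$d{\left(U \right)} = \sqrt{2} \sqrt{U}$ ($d{\left(U \right)} = \sqrt{2 U} = \sqrt{2} \sqrt{U}$)
$k{\left(R \right)} = 2 R$
$\frac{1}{d{\left(-145 \right)} + k{\left(q{\left(\sqrt{-15 - 10},31 \right)} \right)}} = \frac{1}{\sqrt{2} \sqrt{-145} + 2 \sqrt{-15 - 10}} = \frac{1}{\sqrt{2} i \sqrt{145} + 2 \sqrt{-25}} = \frac{1}{i \sqrt{290} + 2 \cdot 5 i} = \frac{1}{i \sqrt{290} + 10 i} = \frac{1}{10 i + i \sqrt{290}}$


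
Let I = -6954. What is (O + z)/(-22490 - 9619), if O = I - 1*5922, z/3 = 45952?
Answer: -41660/10703 ≈ -3.8924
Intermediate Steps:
z = 137856 (z = 3*45952 = 137856)
O = -12876 (O = -6954 - 1*5922 = -6954 - 5922 = -12876)
(O + z)/(-22490 - 9619) = (-12876 + 137856)/(-22490 - 9619) = 124980/(-32109) = 124980*(-1/32109) = -41660/10703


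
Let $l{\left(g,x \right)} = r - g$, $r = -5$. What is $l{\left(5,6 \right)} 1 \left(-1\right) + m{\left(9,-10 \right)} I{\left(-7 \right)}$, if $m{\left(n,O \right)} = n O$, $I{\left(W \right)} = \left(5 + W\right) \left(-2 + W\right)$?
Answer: $-1610$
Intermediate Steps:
$I{\left(W \right)} = \left(-2 + W\right) \left(5 + W\right)$
$l{\left(g,x \right)} = -5 - g$
$m{\left(n,O \right)} = O n$
$l{\left(5,6 \right)} 1 \left(-1\right) + m{\left(9,-10 \right)} I{\left(-7 \right)} = \left(-5 - 5\right) 1 \left(-1\right) + \left(-10\right) 9 \left(-10 + \left(-7\right)^{2} + 3 \left(-7\right)\right) = \left(-5 - 5\right) 1 \left(-1\right) - 90 \left(-10 + 49 - 21\right) = \left(-10\right) 1 \left(-1\right) - 1620 = \left(-10\right) \left(-1\right) - 1620 = 10 - 1620 = -1610$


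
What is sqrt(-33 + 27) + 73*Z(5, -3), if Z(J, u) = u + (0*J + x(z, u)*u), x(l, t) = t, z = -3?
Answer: 438 + I*sqrt(6) ≈ 438.0 + 2.4495*I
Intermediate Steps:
Z(J, u) = u + u**2 (Z(J, u) = u + (0*J + u*u) = u + (0 + u**2) = u + u**2)
sqrt(-33 + 27) + 73*Z(5, -3) = sqrt(-33 + 27) + 73*(-3*(1 - 3)) = sqrt(-6) + 73*(-3*(-2)) = I*sqrt(6) + 73*6 = I*sqrt(6) + 438 = 438 + I*sqrt(6)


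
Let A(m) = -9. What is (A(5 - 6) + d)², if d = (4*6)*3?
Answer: 3969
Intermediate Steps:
d = 72 (d = 24*3 = 72)
(A(5 - 6) + d)² = (-9 + 72)² = 63² = 3969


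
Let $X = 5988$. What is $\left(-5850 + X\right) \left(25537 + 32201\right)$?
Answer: $7967844$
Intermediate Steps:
$\left(-5850 + X\right) \left(25537 + 32201\right) = \left(-5850 + 5988\right) \left(25537 + 32201\right) = 138 \cdot 57738 = 7967844$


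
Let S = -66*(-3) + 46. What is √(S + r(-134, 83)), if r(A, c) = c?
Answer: √327 ≈ 18.083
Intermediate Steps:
S = 244 (S = 198 + 46 = 244)
√(S + r(-134, 83)) = √(244 + 83) = √327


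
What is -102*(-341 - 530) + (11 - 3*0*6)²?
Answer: 88963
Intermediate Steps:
-102*(-341 - 530) + (11 - 3*0*6)² = -102*(-871) + (11 + 0*6)² = 88842 + (11 + 0)² = 88842 + 11² = 88842 + 121 = 88963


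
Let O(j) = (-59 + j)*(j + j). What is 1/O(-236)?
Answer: 1/139240 ≈ 7.1818e-6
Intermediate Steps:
O(j) = 2*j*(-59 + j) (O(j) = (-59 + j)*(2*j) = 2*j*(-59 + j))
1/O(-236) = 1/(2*(-236)*(-59 - 236)) = 1/(2*(-236)*(-295)) = 1/139240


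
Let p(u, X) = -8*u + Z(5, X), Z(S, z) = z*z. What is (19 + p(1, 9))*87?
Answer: 8004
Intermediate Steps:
Z(S, z) = z**2
p(u, X) = X**2 - 8*u (p(u, X) = -8*u + X**2 = X**2 - 8*u)
(19 + p(1, 9))*87 = (19 + (9**2 - 8*1))*87 = (19 + (81 - 8))*87 = (19 + 73)*87 = 92*87 = 8004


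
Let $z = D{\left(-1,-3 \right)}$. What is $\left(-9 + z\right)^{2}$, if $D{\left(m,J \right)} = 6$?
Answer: $9$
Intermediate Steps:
$z = 6$
$\left(-9 + z\right)^{2} = \left(-9 + 6\right)^{2} = \left(-3\right)^{2} = 9$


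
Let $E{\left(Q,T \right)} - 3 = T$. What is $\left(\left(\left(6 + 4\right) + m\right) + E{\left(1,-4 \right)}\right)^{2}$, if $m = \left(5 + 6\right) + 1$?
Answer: $441$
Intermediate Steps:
$m = 12$ ($m = 11 + 1 = 12$)
$E{\left(Q,T \right)} = 3 + T$
$\left(\left(\left(6 + 4\right) + m\right) + E{\left(1,-4 \right)}\right)^{2} = \left(\left(\left(6 + 4\right) + 12\right) + \left(3 - 4\right)\right)^{2} = \left(\left(10 + 12\right) - 1\right)^{2} = \left(22 - 1\right)^{2} = 21^{2} = 441$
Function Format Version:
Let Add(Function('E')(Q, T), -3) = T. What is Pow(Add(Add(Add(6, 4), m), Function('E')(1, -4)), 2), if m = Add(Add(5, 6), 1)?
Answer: 441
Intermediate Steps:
m = 12 (m = Add(11, 1) = 12)
Function('E')(Q, T) = Add(3, T)
Pow(Add(Add(Add(6, 4), m), Function('E')(1, -4)), 2) = Pow(Add(Add(Add(6, 4), 12), Add(3, -4)), 2) = Pow(Add(Add(10, 12), -1), 2) = Pow(Add(22, -1), 2) = Pow(21, 2) = 441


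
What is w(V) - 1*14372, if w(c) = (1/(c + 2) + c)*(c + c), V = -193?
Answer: 11484452/191 ≈ 60128.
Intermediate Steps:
w(c) = 2*c*(c + 1/(2 + c)) (w(c) = (1/(2 + c) + c)*(2*c) = (c + 1/(2 + c))*(2*c) = 2*c*(c + 1/(2 + c)))
w(V) - 1*14372 = 2*(-193)*(1 + (-193)² + 2*(-193))/(2 - 193) - 1*14372 = 2*(-193)*(1 + 37249 - 386)/(-191) - 14372 = 2*(-193)*(-1/191)*36864 - 14372 = 14229504/191 - 14372 = 11484452/191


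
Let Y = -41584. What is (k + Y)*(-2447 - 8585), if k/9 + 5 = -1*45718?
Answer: 4998499912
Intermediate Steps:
k = -411507 (k = -45 + 9*(-1*45718) = -45 + 9*(-45718) = -45 - 411462 = -411507)
(k + Y)*(-2447 - 8585) = (-411507 - 41584)*(-2447 - 8585) = -453091*(-11032) = 4998499912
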